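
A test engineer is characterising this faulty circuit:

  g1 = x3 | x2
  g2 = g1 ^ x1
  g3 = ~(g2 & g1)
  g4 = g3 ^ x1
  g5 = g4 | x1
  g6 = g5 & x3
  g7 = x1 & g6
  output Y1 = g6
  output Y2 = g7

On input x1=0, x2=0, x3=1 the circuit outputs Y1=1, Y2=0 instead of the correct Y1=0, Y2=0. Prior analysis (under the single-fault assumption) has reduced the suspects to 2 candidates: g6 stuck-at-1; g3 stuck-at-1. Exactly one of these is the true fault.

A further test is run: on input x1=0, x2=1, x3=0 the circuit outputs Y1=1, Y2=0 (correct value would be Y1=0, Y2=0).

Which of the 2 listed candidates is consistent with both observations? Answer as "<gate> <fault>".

g6 stuck-at-1

Evaluate each candidate on input x1=0, x2=1, x3=0:
  g6 stuck-at-1: g1=1, g2=1, g3=0, g4=0, g5=0, g6=1 [stuck-at-1], g7=0 → Y1=1, Y2=0 — matches
  g3 stuck-at-1: g1=1, g2=1, g3=1 [stuck-at-1], g4=1, g5=1, g6=0, g7=0 → Y1=0, Y2=0 — eliminated
Only g6 stuck-at-1 reproduces the observed Y1=1, Y2=0.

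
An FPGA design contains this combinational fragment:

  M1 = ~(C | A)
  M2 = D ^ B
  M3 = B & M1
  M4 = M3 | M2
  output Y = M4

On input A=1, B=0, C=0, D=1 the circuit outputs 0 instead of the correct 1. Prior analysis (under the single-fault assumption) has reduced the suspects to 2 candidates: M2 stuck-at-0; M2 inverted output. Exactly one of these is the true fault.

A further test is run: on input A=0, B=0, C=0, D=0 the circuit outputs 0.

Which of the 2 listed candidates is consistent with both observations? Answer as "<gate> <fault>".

M2 stuck-at-0

Evaluate each candidate on input A=0, B=0, C=0, D=0:
  M2 stuck-at-0: M1=1, M2=0 [stuck-at-0], M3=0, M4=0 → 0 — matches
  M2 inverted output: M1=1, M2=1 [inverted output], M3=0, M4=1 → 1 — eliminated
Only M2 stuck-at-0 reproduces the observed 0.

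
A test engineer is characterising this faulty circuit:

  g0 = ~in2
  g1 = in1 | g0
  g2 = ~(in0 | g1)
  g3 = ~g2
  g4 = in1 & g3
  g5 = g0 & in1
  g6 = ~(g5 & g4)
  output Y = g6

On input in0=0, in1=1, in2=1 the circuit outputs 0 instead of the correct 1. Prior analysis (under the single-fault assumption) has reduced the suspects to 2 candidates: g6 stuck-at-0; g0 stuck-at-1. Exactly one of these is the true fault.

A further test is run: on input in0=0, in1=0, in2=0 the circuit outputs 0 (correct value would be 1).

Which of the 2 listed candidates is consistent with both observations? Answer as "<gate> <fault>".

g6 stuck-at-0

Evaluate each candidate on input in0=0, in1=0, in2=0:
  g6 stuck-at-0: g0=1, g1=1, g2=0, g3=1, g4=0, g5=0, g6=0 [stuck-at-0] → 0 — matches
  g0 stuck-at-1: g0=1 [stuck-at-1], g1=1, g2=0, g3=1, g4=0, g5=0, g6=1 → 1 — eliminated
Only g6 stuck-at-0 reproduces the observed 0.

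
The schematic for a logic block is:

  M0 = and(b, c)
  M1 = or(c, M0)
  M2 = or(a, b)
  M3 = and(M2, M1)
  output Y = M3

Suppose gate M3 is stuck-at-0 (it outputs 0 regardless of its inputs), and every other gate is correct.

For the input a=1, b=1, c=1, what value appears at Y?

0

Propagate with M3 forced: M0=1, M1=1, M2=1, M3=0 [stuck-at-0].
So Y = 0. (Without the fault it would be 1.)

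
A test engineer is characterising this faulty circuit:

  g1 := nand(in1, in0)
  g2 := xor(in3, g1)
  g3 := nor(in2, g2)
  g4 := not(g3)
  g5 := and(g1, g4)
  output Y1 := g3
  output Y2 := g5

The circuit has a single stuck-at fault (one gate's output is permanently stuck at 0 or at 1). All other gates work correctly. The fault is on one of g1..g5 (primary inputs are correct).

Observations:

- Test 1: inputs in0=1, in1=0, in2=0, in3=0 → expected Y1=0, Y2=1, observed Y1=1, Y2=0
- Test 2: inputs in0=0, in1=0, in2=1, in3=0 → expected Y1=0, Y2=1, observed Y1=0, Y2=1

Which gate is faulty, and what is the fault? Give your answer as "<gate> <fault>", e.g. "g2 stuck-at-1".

g2 stuck-at-0

Fault-free values for test 1 (in0=1, in1=0, in2=0, in3=0): g1=1, g2=1, g3=0, g4=1, g5=1, giving Y1=0, Y2=1. Observed Y1=1, Y2=0.
Test 1: faults giving observed Y1=1, Y2=0 are {g1 stuck-at-0, g2 stuck-at-0, g3 stuck-at-1}.
Test 2 (in0=0, in1=0, in2=1, in3=0): fault-free g1=1, g2=1, g3=0, g4=1, g5=1 → Y1=0, Y2=1; observed Y1=0, Y2=1. Eliminates g1 stuck-at-0, g3 stuck-at-1.
Only g2 stuck-at-0 is consistent with every test.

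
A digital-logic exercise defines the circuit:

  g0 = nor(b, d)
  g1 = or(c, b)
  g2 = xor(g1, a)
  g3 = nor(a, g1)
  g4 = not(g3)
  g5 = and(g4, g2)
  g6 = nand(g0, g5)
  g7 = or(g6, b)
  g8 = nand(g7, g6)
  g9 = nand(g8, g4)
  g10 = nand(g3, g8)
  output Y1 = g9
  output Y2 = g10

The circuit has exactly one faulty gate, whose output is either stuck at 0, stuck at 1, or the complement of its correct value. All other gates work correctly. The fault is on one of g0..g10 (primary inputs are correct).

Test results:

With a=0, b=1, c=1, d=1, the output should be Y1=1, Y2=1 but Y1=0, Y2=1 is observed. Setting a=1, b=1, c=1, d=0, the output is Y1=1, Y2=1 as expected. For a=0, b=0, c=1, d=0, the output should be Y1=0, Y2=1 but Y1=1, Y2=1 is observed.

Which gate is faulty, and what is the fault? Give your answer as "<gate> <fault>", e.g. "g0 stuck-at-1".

Fault-free values for test 1 (a=0, b=1, c=1, d=1): g0=0, g1=1, g2=1, g3=0, g4=1, g5=1, g6=1, g7=1, g8=0, g9=1, g10=1, giving Y1=1, Y2=1. Observed Y1=0, Y2=1.
Test 1: faults giving observed Y1=0, Y2=1 are {g0 stuck-at-1, g0 inverted output, g6 stuck-at-0, g6 inverted output, g7 stuck-at-0, g7 inverted output, g8 stuck-at-1, g8 inverted output, g9 stuck-at-0, g9 inverted output}.
Test 2 (a=1, b=1, c=1, d=0): fault-free g0=0, g1=1, g2=0, g3=0, g4=1, g5=0, g6=1, g7=1, g8=0, g9=1, g10=1 → Y1=1, Y2=1; observed Y1=1, Y2=1. Eliminates g6 stuck-at-0, g6 inverted output, g7 stuck-at-0, g7 inverted output, g8 stuck-at-1, g8 inverted output, g9 stuck-at-0, g9 inverted output.
Test 3 (a=0, b=0, c=1, d=0): fault-free g0=1, g1=1, g2=1, g3=0, g4=1, g5=1, g6=0, g7=0, g8=1, g9=0, g10=1 → Y1=0, Y2=1; observed Y1=1, Y2=1. Eliminates g0 stuck-at-1.
Only g0 inverted output is consistent with every test.

g0 inverted output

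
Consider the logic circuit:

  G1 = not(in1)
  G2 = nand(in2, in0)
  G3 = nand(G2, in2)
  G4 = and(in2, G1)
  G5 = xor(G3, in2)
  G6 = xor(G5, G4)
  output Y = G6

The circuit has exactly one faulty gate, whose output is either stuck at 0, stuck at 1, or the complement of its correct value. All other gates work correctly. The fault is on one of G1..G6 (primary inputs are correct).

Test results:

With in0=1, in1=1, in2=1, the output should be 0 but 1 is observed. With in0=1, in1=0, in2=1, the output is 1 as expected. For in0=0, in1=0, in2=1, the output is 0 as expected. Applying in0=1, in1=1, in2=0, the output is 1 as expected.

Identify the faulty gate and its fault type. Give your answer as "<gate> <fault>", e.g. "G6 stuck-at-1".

G1 stuck-at-1

Fault-free values for test 1 (in0=1, in1=1, in2=1): G1=0, G2=0, G3=1, G4=0, G5=0, G6=0, giving Y=0. Observed 1.
Test 1: faults giving observed 1 are {G1 stuck-at-1, G1 inverted output, G2 stuck-at-1, G2 inverted output, G3 stuck-at-0, G3 inverted output, G4 stuck-at-1, G4 inverted output, G5 stuck-at-1, G5 inverted output, G6 stuck-at-1, G6 inverted output}.
Test 2 (in0=1, in1=0, in2=1): fault-free G1=1, G2=0, G3=1, G4=1, G5=0, G6=1 → 1; observed 1. Eliminates G1 inverted output, G2 stuck-at-1, G2 inverted output, G3 stuck-at-0, G3 inverted output, G4 inverted output, G5 stuck-at-1, G5 inverted output, G6 inverted output.
Test 3 (in0=0, in1=0, in2=1): fault-free G1=1, G2=1, G3=0, G4=1, G5=1, G6=0 → 0; observed 0. Eliminates G6 stuck-at-1.
Test 4 (in0=1, in1=1, in2=0): fault-free G1=0, G2=1, G3=1, G4=0, G5=1, G6=1 → 1; observed 1. Eliminates G4 stuck-at-1.
Only G1 stuck-at-1 is consistent with every test.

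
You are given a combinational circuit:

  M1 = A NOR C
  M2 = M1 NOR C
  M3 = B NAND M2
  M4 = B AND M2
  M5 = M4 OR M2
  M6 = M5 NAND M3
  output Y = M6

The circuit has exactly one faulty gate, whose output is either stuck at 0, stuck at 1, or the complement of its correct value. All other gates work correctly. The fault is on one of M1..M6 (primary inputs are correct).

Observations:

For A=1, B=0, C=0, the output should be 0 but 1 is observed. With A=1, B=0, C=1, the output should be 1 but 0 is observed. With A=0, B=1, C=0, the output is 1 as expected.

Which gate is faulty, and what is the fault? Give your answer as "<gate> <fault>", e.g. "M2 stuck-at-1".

M2 inverted output

Fault-free values for test 1 (A=1, B=0, C=0): M1=0, M2=1, M3=1, M4=0, M5=1, M6=0, giving Y=0. Observed 1.
Test 1: faults giving observed 1 are {M1 stuck-at-1, M1 inverted output, M2 stuck-at-0, M2 inverted output, M3 stuck-at-0, M3 inverted output, M5 stuck-at-0, M5 inverted output, M6 stuck-at-1, M6 inverted output}.
Test 2 (A=1, B=0, C=1): fault-free M1=0, M2=0, M3=1, M4=0, M5=0, M6=1 → 1; observed 0. Eliminates M1 stuck-at-1, M1 inverted output, M2 stuck-at-0, M3 stuck-at-0, M3 inverted output, M5 stuck-at-0, M6 stuck-at-1.
Test 3 (A=0, B=1, C=0): fault-free M1=1, M2=0, M3=1, M4=0, M5=0, M6=1 → 1; observed 1. Eliminates M5 inverted output, M6 inverted output.
Only M2 inverted output is consistent with every test.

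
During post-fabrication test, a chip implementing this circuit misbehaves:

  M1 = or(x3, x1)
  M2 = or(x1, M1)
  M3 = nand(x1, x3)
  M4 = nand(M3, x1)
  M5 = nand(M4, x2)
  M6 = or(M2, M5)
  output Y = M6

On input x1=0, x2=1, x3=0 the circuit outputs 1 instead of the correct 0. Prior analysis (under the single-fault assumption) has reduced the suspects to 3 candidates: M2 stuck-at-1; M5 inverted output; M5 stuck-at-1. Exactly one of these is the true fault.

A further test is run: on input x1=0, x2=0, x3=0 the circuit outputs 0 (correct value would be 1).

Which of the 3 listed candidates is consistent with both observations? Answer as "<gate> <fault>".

M5 inverted output

Evaluate each candidate on input x1=0, x2=0, x3=0:
  M2 stuck-at-1: M1=0, M2=1 [stuck-at-1], M3=1, M4=1, M5=1, M6=1 → 1 — eliminated
  M5 inverted output: M1=0, M2=0, M3=1, M4=1, M5=0 [inverted output], M6=0 → 0 — matches
  M5 stuck-at-1: M1=0, M2=0, M3=1, M4=1, M5=1 [stuck-at-1], M6=1 → 1 — eliminated
Only M5 inverted output reproduces the observed 0.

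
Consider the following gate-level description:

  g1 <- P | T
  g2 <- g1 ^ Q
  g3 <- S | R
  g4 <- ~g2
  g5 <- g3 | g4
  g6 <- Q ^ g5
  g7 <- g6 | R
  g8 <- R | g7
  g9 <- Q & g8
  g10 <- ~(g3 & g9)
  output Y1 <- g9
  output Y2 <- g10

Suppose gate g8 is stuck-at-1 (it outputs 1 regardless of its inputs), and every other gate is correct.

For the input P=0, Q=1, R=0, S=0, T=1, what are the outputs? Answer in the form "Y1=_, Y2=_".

Y1=1, Y2=1

Propagate with g8 forced: g1=1, g2=0, g3=0, g4=1, g5=1, g6=0, g7=0, g8=1 [stuck-at-1], g9=1, g10=1.
So the outputs are Y1=1, Y2=1. (Without the fault they would be Y1=0, Y2=1.)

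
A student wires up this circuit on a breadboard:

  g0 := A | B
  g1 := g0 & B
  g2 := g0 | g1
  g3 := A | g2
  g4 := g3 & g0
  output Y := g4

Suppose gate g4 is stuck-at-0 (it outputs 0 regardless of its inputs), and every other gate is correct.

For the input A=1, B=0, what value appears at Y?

Propagate with g4 forced: g0=1, g1=0, g2=1, g3=1, g4=0 [stuck-at-0].
So Y = 0. (Without the fault it would be 1.)

0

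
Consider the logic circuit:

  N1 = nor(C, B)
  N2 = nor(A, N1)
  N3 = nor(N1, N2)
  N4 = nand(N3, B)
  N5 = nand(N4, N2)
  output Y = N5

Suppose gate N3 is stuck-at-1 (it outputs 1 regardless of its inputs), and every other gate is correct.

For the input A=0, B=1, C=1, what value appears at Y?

Propagate with N3 forced: N1=0, N2=1, N3=1 [stuck-at-1], N4=0, N5=1.
So Y = 1. (Without the fault it would be 0.)

1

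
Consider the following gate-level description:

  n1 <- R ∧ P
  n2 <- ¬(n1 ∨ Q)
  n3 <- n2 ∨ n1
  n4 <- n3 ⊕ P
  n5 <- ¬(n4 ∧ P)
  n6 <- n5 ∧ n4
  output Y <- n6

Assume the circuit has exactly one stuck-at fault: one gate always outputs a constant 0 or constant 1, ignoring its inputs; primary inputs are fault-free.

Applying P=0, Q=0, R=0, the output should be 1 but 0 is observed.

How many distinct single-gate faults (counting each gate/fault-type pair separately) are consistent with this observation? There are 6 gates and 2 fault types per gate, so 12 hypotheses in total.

Fault-free: n1=0, n2=1, n3=1, n4=1, n5=1, n6=1 → 1. Observed 0.
  n1 stuck-at-0: output 1 ✗
  n1 stuck-at-1: output 1 ✗
  n2 stuck-at-0: output 0 ✓
  n2 stuck-at-1: output 1 ✗
  n3 stuck-at-0: output 0 ✓
  n3 stuck-at-1: output 1 ✗
  n4 stuck-at-0: output 0 ✓
  n4 stuck-at-1: output 1 ✗
  n5 stuck-at-0: output 0 ✓
  n5 stuck-at-1: output 1 ✗
  n6 stuck-at-0: output 0 ✓
  n6 stuck-at-1: output 1 ✗
Consistent faults: {n2 stuck-at-0, n3 stuck-at-0, n4 stuck-at-0, n5 stuck-at-0, n6 stuck-at-0} — 5 in all.

5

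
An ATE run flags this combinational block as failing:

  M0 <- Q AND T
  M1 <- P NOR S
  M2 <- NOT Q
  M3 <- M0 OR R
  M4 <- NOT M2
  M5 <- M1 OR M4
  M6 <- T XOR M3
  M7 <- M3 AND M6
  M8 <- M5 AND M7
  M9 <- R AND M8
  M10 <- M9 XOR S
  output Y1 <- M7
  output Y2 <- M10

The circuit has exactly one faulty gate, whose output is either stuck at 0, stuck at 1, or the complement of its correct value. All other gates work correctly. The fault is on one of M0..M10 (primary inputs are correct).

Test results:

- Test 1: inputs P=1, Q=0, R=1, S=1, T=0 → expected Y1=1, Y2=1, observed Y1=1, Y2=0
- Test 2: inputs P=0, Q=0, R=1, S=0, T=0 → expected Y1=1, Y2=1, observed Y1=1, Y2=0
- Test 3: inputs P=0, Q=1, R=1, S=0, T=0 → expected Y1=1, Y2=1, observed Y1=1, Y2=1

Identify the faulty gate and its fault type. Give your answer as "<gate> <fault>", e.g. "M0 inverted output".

Fault-free values for test 1 (P=1, Q=0, R=1, S=1, T=0): M0=0, M1=0, M2=1, M3=1, M4=0, M5=0, M6=1, M7=1, M8=0, M9=0, M10=1, giving Y1=1, Y2=1. Observed Y1=1, Y2=0.
Test 1: faults giving observed Y1=1, Y2=0 are {M1 stuck-at-1, M1 inverted output, M2 stuck-at-0, M2 inverted output, M4 stuck-at-1, M4 inverted output, M5 stuck-at-1, M5 inverted output, M8 stuck-at-1, M8 inverted output, M9 stuck-at-1, M9 inverted output, M10 stuck-at-0, M10 inverted output}.
Test 2 (P=0, Q=0, R=1, S=0, T=0): fault-free M0=0, M1=1, M2=1, M3=1, M4=0, M5=1, M6=1, M7=1, M8=1, M9=1, M10=1 → Y1=1, Y2=1; observed Y1=1, Y2=0. Eliminates M1 stuck-at-1, M2 stuck-at-0, M2 inverted output, M4 stuck-at-1, M4 inverted output, M5 stuck-at-1, M8 stuck-at-1, M9 stuck-at-1.
Test 3 (P=0, Q=1, R=1, S=0, T=0): fault-free M0=0, M1=1, M2=0, M3=1, M4=1, M5=1, M6=1, M7=1, M8=1, M9=1, M10=1 → Y1=1, Y2=1; observed Y1=1, Y2=1. Eliminates M5 inverted output, M8 inverted output, M9 inverted output, M10 stuck-at-0, M10 inverted output.
Only M1 inverted output is consistent with every test.

M1 inverted output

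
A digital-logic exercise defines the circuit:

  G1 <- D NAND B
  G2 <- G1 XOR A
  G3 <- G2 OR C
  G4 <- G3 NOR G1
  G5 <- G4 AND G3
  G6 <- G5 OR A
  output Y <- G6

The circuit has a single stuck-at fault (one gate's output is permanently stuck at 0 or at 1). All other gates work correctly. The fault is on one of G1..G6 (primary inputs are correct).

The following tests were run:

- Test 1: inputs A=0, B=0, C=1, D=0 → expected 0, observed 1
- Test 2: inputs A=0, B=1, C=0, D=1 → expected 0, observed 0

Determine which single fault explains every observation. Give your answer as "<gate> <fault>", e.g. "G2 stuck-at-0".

G4 stuck-at-1

Fault-free values for test 1 (A=0, B=0, C=1, D=0): G1=1, G2=1, G3=1, G4=0, G5=0, G6=0, giving Y=0. Observed 1.
Test 1: faults giving observed 1 are {G4 stuck-at-1, G5 stuck-at-1, G6 stuck-at-1}.
Test 2 (A=0, B=1, C=0, D=1): fault-free G1=0, G2=0, G3=0, G4=1, G5=0, G6=0 → 0; observed 0. Eliminates G5 stuck-at-1, G6 stuck-at-1.
Only G4 stuck-at-1 is consistent with every test.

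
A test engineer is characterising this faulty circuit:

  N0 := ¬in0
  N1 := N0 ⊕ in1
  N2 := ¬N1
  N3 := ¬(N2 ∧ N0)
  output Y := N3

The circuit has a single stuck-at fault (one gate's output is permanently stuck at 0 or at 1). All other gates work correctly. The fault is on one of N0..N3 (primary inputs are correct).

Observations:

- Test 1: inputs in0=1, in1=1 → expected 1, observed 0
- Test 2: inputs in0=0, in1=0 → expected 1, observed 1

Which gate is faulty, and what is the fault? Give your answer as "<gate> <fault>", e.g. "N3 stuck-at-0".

N0 stuck-at-1

Fault-free values for test 1 (in0=1, in1=1): N0=0, N1=1, N2=0, N3=1, giving Y=1. Observed 0.
Test 1: faults giving observed 0 are {N0 stuck-at-1, N3 stuck-at-0}.
Test 2 (in0=0, in1=0): fault-free N0=1, N1=1, N2=0, N3=1 → 1; observed 1. Eliminates N3 stuck-at-0.
Only N0 stuck-at-1 is consistent with every test.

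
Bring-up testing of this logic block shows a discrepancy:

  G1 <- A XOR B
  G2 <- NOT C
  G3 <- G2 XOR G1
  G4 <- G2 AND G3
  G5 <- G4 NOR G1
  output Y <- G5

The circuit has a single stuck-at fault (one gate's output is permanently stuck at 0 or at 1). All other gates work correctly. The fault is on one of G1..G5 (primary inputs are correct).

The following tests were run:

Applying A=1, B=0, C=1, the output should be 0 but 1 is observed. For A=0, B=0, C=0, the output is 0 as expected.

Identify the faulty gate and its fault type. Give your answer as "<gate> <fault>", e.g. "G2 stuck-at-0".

Fault-free values for test 1 (A=1, B=0, C=1): G1=1, G2=0, G3=1, G4=0, G5=0, giving Y=0. Observed 1.
Test 1: faults giving observed 1 are {G1 stuck-at-0, G5 stuck-at-1}.
Test 2 (A=0, B=0, C=0): fault-free G1=0, G2=1, G3=1, G4=1, G5=0 → 0; observed 0. Eliminates G5 stuck-at-1.
Only G1 stuck-at-0 is consistent with every test.

G1 stuck-at-0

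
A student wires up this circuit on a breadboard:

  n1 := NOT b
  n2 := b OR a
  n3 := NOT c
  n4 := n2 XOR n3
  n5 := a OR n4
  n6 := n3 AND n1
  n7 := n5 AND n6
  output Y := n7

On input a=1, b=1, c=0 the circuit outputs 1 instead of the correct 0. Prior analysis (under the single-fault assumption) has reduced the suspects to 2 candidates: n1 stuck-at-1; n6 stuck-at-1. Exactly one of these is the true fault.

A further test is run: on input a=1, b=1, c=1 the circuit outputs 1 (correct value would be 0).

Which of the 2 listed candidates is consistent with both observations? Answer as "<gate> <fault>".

n6 stuck-at-1

Evaluate each candidate on input a=1, b=1, c=1:
  n1 stuck-at-1: n1=1 [stuck-at-1], n2=1, n3=0, n4=1, n5=1, n6=0, n7=0 → 0 — eliminated
  n6 stuck-at-1: n1=0, n2=1, n3=0, n4=1, n5=1, n6=1 [stuck-at-1], n7=1 → 1 — matches
Only n6 stuck-at-1 reproduces the observed 1.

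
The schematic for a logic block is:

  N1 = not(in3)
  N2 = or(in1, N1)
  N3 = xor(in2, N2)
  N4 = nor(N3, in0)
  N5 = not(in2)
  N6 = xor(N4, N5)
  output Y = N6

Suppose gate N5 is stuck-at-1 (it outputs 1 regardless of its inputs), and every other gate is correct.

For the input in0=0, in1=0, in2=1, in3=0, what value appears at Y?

0

Propagate with N5 forced: N1=1, N2=1, N3=0, N4=1, N5=1 [stuck-at-1], N6=0.
So Y = 0. (Without the fault it would be 1.)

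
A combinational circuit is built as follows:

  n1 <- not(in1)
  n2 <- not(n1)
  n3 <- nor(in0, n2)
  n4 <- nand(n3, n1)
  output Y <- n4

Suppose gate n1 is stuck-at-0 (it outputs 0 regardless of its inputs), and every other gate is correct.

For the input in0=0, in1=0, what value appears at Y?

Propagate with n1 forced: n1=0 [stuck-at-0], n2=1, n3=0, n4=1.
So Y = 1. (Without the fault it would be 0.)

1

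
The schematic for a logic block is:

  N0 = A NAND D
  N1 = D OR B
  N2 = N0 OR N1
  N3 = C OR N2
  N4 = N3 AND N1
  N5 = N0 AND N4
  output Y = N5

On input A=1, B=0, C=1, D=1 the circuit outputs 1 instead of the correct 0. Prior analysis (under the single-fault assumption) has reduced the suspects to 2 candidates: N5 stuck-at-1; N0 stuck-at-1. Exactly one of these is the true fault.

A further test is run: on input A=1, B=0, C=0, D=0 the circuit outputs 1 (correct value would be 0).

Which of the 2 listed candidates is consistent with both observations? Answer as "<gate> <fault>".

Evaluate each candidate on input A=1, B=0, C=0, D=0:
  N5 stuck-at-1: N0=1, N1=0, N2=1, N3=1, N4=0, N5=1 [stuck-at-1] → 1 — matches
  N0 stuck-at-1: N0=1 [stuck-at-1], N1=0, N2=1, N3=1, N4=0, N5=0 → 0 — eliminated
Only N5 stuck-at-1 reproduces the observed 1.

N5 stuck-at-1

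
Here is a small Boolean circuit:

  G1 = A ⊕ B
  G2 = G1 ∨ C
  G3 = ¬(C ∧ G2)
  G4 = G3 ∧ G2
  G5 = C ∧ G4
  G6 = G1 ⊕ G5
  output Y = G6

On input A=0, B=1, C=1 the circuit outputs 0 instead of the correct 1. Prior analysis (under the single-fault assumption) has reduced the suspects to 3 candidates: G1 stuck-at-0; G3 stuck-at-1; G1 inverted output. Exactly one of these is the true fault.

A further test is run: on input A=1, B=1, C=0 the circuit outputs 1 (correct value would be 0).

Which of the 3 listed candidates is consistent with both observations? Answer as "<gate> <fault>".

G1 inverted output

Evaluate each candidate on input A=1, B=1, C=0:
  G1 stuck-at-0: G1=0 [stuck-at-0], G2=0, G3=1, G4=0, G5=0, G6=0 → 0 — eliminated
  G3 stuck-at-1: G1=0, G2=0, G3=1 [stuck-at-1], G4=0, G5=0, G6=0 → 0 — eliminated
  G1 inverted output: G1=1 [inverted output], G2=1, G3=1, G4=1, G5=0, G6=1 → 1 — matches
Only G1 inverted output reproduces the observed 1.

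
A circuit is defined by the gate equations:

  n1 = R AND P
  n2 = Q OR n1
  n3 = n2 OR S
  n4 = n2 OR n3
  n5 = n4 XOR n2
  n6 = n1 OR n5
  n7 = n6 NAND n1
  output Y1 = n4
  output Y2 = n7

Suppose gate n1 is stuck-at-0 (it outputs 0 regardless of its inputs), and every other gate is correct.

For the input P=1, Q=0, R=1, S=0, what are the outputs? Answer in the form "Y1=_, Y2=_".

Propagate with n1 forced: n1=0 [stuck-at-0], n2=0, n3=0, n4=0, n5=0, n6=0, n7=1.
So the outputs are Y1=0, Y2=1. (Without the fault they would be Y1=1, Y2=0.)

Y1=0, Y2=1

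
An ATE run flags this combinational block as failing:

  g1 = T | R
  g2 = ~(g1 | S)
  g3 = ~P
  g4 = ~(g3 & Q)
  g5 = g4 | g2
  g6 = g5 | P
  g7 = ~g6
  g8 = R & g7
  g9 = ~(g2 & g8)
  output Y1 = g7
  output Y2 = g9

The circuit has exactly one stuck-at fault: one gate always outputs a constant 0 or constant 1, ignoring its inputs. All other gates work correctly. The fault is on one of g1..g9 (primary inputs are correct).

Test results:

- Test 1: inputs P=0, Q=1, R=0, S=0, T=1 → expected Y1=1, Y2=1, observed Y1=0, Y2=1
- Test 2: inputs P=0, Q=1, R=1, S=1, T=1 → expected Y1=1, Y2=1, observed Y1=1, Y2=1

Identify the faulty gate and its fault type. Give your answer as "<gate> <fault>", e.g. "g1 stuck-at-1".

Fault-free values for test 1 (P=0, Q=1, R=0, S=0, T=1): g1=1, g2=0, g3=1, g4=0, g5=0, g6=0, g7=1, g8=0, g9=1, giving Y1=1, Y2=1. Observed Y1=0, Y2=1.
Test 1: faults giving observed Y1=0, Y2=1 are {g1 stuck-at-0, g2 stuck-at-1, g3 stuck-at-0, g4 stuck-at-1, g5 stuck-at-1, g6 stuck-at-1, g7 stuck-at-0}.
Test 2 (P=0, Q=1, R=1, S=1, T=1): fault-free g1=1, g2=0, g3=1, g4=0, g5=0, g6=0, g7=1, g8=1, g9=1 → Y1=1, Y2=1; observed Y1=1, Y2=1. Eliminates g2 stuck-at-1, g3 stuck-at-0, g4 stuck-at-1, g5 stuck-at-1, g6 stuck-at-1, g7 stuck-at-0.
Only g1 stuck-at-0 is consistent with every test.

g1 stuck-at-0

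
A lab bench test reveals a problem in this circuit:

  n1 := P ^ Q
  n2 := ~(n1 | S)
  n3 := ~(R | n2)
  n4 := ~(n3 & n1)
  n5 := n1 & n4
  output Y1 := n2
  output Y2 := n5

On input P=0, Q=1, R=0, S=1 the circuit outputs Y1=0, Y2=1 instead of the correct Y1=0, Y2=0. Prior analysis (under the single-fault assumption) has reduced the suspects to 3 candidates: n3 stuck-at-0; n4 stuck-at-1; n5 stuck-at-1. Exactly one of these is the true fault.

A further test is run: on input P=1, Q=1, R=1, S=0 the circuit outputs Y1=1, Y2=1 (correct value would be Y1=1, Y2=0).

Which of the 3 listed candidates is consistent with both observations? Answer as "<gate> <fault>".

Evaluate each candidate on input P=1, Q=1, R=1, S=0:
  n3 stuck-at-0: n1=0, n2=1, n3=0 [stuck-at-0], n4=1, n5=0 → Y1=1, Y2=0 — eliminated
  n4 stuck-at-1: n1=0, n2=1, n3=0, n4=1 [stuck-at-1], n5=0 → Y1=1, Y2=0 — eliminated
  n5 stuck-at-1: n1=0, n2=1, n3=0, n4=1, n5=1 [stuck-at-1] → Y1=1, Y2=1 — matches
Only n5 stuck-at-1 reproduces the observed Y1=1, Y2=1.

n5 stuck-at-1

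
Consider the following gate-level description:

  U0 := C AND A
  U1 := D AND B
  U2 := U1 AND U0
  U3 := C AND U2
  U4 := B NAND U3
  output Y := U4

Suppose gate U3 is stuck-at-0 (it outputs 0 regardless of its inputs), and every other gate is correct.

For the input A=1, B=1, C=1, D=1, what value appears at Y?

1

Propagate with U3 forced: U0=1, U1=1, U2=1, U3=0 [stuck-at-0], U4=1.
So Y = 1. (Without the fault it would be 0.)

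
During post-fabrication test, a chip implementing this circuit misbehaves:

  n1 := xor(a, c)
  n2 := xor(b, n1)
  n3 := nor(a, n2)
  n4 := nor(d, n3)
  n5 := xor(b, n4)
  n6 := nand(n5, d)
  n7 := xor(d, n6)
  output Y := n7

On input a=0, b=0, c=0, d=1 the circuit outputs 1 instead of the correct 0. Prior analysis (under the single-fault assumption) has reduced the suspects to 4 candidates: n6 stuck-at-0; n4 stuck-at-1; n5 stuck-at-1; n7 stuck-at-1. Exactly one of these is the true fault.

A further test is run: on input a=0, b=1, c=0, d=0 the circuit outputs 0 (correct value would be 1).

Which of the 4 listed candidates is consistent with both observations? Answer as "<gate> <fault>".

Evaluate each candidate on input a=0, b=1, c=0, d=0:
  n6 stuck-at-0: n1=0, n2=1, n3=0, n4=1, n5=0, n6=0 [stuck-at-0], n7=0 → 0 — matches
  n4 stuck-at-1: n1=0, n2=1, n3=0, n4=1 [stuck-at-1], n5=0, n6=1, n7=1 → 1 — eliminated
  n5 stuck-at-1: n1=0, n2=1, n3=0, n4=1, n5=1 [stuck-at-1], n6=1, n7=1 → 1 — eliminated
  n7 stuck-at-1: n1=0, n2=1, n3=0, n4=1, n5=0, n6=1, n7=1 [stuck-at-1] → 1 — eliminated
Only n6 stuck-at-0 reproduces the observed 0.

n6 stuck-at-0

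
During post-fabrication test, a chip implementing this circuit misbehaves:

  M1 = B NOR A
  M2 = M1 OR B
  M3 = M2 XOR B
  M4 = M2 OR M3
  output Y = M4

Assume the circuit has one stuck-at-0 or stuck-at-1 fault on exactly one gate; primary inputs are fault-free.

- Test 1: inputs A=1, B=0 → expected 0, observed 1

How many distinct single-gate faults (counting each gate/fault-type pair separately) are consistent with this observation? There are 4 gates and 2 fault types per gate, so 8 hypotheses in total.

Fault-free: M1=0, M2=0, M3=0, M4=0 → 0. Observed 1.
  M1 stuck-at-0: output 0 ✗
  M1 stuck-at-1: output 1 ✓
  M2 stuck-at-0: output 0 ✗
  M2 stuck-at-1: output 1 ✓
  M3 stuck-at-0: output 0 ✗
  M3 stuck-at-1: output 1 ✓
  M4 stuck-at-0: output 0 ✗
  M4 stuck-at-1: output 1 ✓
Consistent faults: {M1 stuck-at-1, M2 stuck-at-1, M3 stuck-at-1, M4 stuck-at-1} — 4 in all.

4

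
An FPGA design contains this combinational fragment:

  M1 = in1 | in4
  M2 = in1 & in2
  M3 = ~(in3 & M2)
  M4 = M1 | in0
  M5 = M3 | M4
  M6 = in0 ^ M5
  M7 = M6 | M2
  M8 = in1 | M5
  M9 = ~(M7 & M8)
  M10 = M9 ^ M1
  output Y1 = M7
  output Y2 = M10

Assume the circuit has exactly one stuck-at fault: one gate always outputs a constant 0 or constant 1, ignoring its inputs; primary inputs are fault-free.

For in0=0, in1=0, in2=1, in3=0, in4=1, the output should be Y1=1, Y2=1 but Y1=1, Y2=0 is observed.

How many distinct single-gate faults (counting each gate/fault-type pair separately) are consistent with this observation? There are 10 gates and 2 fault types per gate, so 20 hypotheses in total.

Fault-free: M1=1, M2=0, M3=1, M4=1, M5=1, M6=1, M7=1, M8=1, M9=0, M10=1 → Y1=1, Y2=1. Observed Y1=1, Y2=0.
  M1: stuck-at-0 ✓; others ✗
  M2: none of the 2 fault types match ✗
  M3: none of the 2 fault types match ✗
  M4: none of the 2 fault types match ✗
  M5: none of the 2 fault types match ✗
  M6: none of the 2 fault types match ✗
  M7: none of the 2 fault types match ✗
  M8: stuck-at-0 ✓; others ✗
  M9: stuck-at-1 ✓; others ✗
  M10: stuck-at-0 ✓; others ✗
Consistent faults: {M1 stuck-at-0, M8 stuck-at-0, M9 stuck-at-1, M10 stuck-at-0} — 4 in all.

4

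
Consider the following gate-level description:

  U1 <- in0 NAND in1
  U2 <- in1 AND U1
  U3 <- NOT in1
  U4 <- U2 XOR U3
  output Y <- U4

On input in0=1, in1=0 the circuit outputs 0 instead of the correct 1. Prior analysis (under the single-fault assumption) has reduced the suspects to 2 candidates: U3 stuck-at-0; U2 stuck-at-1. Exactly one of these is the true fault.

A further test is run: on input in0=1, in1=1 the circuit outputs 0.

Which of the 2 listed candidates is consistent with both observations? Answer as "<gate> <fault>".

U3 stuck-at-0

Evaluate each candidate on input in0=1, in1=1:
  U3 stuck-at-0: U1=0, U2=0, U3=0 [stuck-at-0], U4=0 → 0 — matches
  U2 stuck-at-1: U1=0, U2=1 [stuck-at-1], U3=0, U4=1 → 1 — eliminated
Only U3 stuck-at-0 reproduces the observed 0.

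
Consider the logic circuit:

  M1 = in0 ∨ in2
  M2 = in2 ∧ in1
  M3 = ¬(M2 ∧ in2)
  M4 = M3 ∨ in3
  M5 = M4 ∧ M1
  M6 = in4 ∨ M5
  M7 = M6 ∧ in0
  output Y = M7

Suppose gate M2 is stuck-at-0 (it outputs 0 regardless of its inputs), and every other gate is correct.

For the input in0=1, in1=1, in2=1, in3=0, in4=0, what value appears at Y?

1

Propagate with M2 forced: M1=1, M2=0 [stuck-at-0], M3=1, M4=1, M5=1, M6=1, M7=1.
So Y = 1. (Without the fault it would be 0.)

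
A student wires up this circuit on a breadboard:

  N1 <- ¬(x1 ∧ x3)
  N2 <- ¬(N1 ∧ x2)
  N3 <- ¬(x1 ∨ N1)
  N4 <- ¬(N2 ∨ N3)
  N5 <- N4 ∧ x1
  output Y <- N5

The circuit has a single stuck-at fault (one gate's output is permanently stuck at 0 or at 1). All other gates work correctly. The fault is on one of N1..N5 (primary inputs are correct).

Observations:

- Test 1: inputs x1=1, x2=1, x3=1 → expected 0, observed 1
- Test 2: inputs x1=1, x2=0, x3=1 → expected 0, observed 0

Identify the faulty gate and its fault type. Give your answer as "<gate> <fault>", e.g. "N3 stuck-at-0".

Fault-free values for test 1 (x1=1, x2=1, x3=1): N1=0, N2=1, N3=0, N4=0, N5=0, giving Y=0. Observed 1.
Test 1: faults giving observed 1 are {N1 stuck-at-1, N2 stuck-at-0, N4 stuck-at-1, N5 stuck-at-1}.
Test 2 (x1=1, x2=0, x3=1): fault-free N1=0, N2=1, N3=0, N4=0, N5=0 → 0; observed 0. Eliminates N2 stuck-at-0, N4 stuck-at-1, N5 stuck-at-1.
Only N1 stuck-at-1 is consistent with every test.

N1 stuck-at-1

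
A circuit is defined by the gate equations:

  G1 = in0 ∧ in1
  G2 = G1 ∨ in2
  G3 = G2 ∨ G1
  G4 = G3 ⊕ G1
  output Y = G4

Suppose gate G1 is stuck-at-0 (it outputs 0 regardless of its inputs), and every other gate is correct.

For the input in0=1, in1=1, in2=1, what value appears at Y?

1

Propagate with G1 forced: G1=0 [stuck-at-0], G2=1, G3=1, G4=1.
So Y = 1. (Without the fault it would be 0.)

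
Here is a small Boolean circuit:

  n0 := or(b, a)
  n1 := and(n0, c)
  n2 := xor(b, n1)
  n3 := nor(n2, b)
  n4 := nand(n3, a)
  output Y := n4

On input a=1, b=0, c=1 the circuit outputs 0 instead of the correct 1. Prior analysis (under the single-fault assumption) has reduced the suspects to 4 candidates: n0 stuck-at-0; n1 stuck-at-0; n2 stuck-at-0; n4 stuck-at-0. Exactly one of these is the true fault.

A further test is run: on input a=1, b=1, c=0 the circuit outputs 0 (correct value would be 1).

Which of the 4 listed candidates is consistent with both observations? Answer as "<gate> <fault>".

n4 stuck-at-0

Evaluate each candidate on input a=1, b=1, c=0:
  n0 stuck-at-0: n0=0 [stuck-at-0], n1=0, n2=1, n3=0, n4=1 → 1 — eliminated
  n1 stuck-at-0: n0=1, n1=0 [stuck-at-0], n2=1, n3=0, n4=1 → 1 — eliminated
  n2 stuck-at-0: n0=1, n1=0, n2=0 [stuck-at-0], n3=0, n4=1 → 1 — eliminated
  n4 stuck-at-0: n0=1, n1=0, n2=1, n3=0, n4=0 [stuck-at-0] → 0 — matches
Only n4 stuck-at-0 reproduces the observed 0.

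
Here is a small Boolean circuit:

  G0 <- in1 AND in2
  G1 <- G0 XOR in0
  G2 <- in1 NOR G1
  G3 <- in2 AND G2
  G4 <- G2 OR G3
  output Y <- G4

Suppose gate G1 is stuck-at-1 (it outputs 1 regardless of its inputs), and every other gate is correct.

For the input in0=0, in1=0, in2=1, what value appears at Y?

0

Propagate with G1 forced: G0=0, G1=1 [stuck-at-1], G2=0, G3=0, G4=0.
So Y = 0. (Without the fault it would be 1.)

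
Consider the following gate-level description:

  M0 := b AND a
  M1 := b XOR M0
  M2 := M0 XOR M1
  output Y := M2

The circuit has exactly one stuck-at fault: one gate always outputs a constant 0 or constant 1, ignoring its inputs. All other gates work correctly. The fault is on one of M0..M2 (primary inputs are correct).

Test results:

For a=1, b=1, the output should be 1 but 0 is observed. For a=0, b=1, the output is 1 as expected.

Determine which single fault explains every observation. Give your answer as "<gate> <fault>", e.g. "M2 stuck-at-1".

M1 stuck-at-1

Fault-free values for test 1 (a=1, b=1): M0=1, M1=0, M2=1, giving Y=1. Observed 0.
Test 1: faults giving observed 0 are {M1 stuck-at-1, M2 stuck-at-0}.
Test 2 (a=0, b=1): fault-free M0=0, M1=1, M2=1 → 1; observed 1. Eliminates M2 stuck-at-0.
Only M1 stuck-at-1 is consistent with every test.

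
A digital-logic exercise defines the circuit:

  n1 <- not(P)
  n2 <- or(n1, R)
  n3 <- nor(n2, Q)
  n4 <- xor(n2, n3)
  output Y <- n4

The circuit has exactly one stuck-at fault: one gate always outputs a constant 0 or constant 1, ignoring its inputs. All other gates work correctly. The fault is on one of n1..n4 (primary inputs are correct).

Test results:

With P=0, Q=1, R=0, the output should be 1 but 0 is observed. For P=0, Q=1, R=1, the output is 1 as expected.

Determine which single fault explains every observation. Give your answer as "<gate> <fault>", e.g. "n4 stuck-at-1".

Fault-free values for test 1 (P=0, Q=1, R=0): n1=1, n2=1, n3=0, n4=1, giving Y=1. Observed 0.
Test 1: faults giving observed 0 are {n1 stuck-at-0, n2 stuck-at-0, n3 stuck-at-1, n4 stuck-at-0}.
Test 2 (P=0, Q=1, R=1): fault-free n1=1, n2=1, n3=0, n4=1 → 1; observed 1. Eliminates n2 stuck-at-0, n3 stuck-at-1, n4 stuck-at-0.
Only n1 stuck-at-0 is consistent with every test.

n1 stuck-at-0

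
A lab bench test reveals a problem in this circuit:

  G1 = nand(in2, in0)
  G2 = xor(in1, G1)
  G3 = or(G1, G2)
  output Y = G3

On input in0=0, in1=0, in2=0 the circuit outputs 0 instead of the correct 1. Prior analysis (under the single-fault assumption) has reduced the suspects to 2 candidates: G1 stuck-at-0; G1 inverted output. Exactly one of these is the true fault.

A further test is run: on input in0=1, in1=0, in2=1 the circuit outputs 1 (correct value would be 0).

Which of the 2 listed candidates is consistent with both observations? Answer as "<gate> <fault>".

Evaluate each candidate on input in0=1, in1=0, in2=1:
  G1 stuck-at-0: G1=0 [stuck-at-0], G2=0, G3=0 → 0 — eliminated
  G1 inverted output: G1=1 [inverted output], G2=1, G3=1 → 1 — matches
Only G1 inverted output reproduces the observed 1.

G1 inverted output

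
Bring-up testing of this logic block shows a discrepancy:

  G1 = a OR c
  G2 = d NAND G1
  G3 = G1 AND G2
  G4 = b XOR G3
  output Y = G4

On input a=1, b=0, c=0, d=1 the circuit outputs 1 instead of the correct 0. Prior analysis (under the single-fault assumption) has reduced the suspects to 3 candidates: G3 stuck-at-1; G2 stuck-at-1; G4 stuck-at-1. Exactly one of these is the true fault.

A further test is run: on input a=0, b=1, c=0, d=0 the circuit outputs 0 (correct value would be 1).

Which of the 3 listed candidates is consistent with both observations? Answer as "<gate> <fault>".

G3 stuck-at-1

Evaluate each candidate on input a=0, b=1, c=0, d=0:
  G3 stuck-at-1: G1=0, G2=1, G3=1 [stuck-at-1], G4=0 → 0 — matches
  G2 stuck-at-1: G1=0, G2=1 [stuck-at-1], G3=0, G4=1 → 1 — eliminated
  G4 stuck-at-1: G1=0, G2=1, G3=0, G4=1 [stuck-at-1] → 1 — eliminated
Only G3 stuck-at-1 reproduces the observed 0.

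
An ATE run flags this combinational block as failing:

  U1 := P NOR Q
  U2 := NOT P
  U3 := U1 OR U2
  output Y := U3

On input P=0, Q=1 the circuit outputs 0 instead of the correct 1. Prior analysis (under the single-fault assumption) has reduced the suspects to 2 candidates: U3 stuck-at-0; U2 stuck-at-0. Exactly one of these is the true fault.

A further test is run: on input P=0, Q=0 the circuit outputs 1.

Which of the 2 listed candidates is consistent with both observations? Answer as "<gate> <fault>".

Evaluate each candidate on input P=0, Q=0:
  U3 stuck-at-0: U1=1, U2=1, U3=0 [stuck-at-0] → 0 — eliminated
  U2 stuck-at-0: U1=1, U2=0 [stuck-at-0], U3=1 → 1 — matches
Only U2 stuck-at-0 reproduces the observed 1.

U2 stuck-at-0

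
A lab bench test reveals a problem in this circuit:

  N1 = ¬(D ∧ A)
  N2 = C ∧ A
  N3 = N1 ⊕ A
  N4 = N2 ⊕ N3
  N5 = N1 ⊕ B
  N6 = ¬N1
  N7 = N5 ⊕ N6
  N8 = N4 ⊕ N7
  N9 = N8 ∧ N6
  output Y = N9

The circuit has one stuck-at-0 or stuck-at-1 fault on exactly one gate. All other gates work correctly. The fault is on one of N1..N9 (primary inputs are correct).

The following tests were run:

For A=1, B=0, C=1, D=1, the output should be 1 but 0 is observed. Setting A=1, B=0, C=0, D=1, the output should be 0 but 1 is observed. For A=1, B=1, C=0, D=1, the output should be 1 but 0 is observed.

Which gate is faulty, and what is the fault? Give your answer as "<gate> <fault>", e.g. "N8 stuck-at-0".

Fault-free values for test 1 (A=1, B=0, C=1, D=1): N1=0, N2=1, N3=1, N4=0, N5=0, N6=1, N7=1, N8=1, N9=1, giving Y=1. Observed 0.
Test 1: faults giving observed 0 are {N1 stuck-at-1, N2 stuck-at-0, N3 stuck-at-0, N4 stuck-at-1, N5 stuck-at-1, N6 stuck-at-0, N7 stuck-at-0, N8 stuck-at-0, N9 stuck-at-0}.
Test 2 (A=1, B=0, C=0, D=1): fault-free N1=0, N2=0, N3=1, N4=1, N5=0, N6=1, N7=1, N8=0, N9=0 → 0; observed 1. Eliminates N1 stuck-at-1, N2 stuck-at-0, N4 stuck-at-1, N6 stuck-at-0, N8 stuck-at-0, N9 stuck-at-0.
Test 3 (A=1, B=1, C=0, D=1): fault-free N1=0, N2=0, N3=1, N4=1, N5=1, N6=1, N7=0, N8=1, N9=1 → 1; observed 0. Eliminates N5 stuck-at-1, N7 stuck-at-0.
Only N3 stuck-at-0 is consistent with every test.

N3 stuck-at-0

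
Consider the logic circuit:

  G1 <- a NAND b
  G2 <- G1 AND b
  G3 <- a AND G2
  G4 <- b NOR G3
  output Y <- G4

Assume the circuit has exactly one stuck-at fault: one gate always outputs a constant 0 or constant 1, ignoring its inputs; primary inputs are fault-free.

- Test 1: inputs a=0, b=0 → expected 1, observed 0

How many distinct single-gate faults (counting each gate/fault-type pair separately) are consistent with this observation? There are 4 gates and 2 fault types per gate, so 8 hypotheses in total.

Fault-free: G1=1, G2=0, G3=0, G4=1 → 1. Observed 0.
  G1 stuck-at-0: output 1 ✗
  G1 stuck-at-1: output 1 ✗
  G2 stuck-at-0: output 1 ✗
  G2 stuck-at-1: output 1 ✗
  G3 stuck-at-0: output 1 ✗
  G3 stuck-at-1: output 0 ✓
  G4 stuck-at-0: output 0 ✓
  G4 stuck-at-1: output 1 ✗
Consistent faults: {G3 stuck-at-1, G4 stuck-at-0} — 2 in all.

2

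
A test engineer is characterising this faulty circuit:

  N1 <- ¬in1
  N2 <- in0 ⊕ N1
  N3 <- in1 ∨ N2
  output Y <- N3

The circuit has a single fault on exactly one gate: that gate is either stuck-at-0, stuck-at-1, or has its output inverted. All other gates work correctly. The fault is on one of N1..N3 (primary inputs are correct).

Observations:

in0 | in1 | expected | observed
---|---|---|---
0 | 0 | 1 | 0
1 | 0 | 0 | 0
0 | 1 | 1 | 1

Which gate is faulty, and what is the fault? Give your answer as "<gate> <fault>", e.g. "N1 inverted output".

Fault-free values for test 1 (in0=0, in1=0): N1=1, N2=1, N3=1, giving Y=1. Observed 0.
Test 1: faults giving observed 0 are {N1 stuck-at-0, N1 inverted output, N2 stuck-at-0, N2 inverted output, N3 stuck-at-0, N3 inverted output}.
Test 2 (in0=1, in1=0): fault-free N1=1, N2=0, N3=0 → 0; observed 0. Eliminates N1 stuck-at-0, N1 inverted output, N2 inverted output, N3 inverted output.
Test 3 (in0=0, in1=1): fault-free N1=0, N2=0, N3=1 → 1; observed 1. Eliminates N3 stuck-at-0.
Only N2 stuck-at-0 is consistent with every test.

N2 stuck-at-0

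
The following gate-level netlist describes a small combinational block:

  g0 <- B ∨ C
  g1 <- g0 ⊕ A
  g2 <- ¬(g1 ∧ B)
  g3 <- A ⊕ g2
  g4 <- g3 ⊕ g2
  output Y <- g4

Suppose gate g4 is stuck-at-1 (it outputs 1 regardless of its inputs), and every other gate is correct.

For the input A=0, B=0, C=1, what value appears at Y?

Propagate with g4 forced: g0=1, g1=1, g2=1, g3=1, g4=1 [stuck-at-1].
So Y = 1. (Without the fault it would be 0.)

1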